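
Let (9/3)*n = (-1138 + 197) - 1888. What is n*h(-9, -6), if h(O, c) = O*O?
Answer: -76383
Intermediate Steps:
h(O, c) = O**2
n = -943 (n = ((-1138 + 197) - 1888)/3 = (-941 - 1888)/3 = (1/3)*(-2829) = -943)
n*h(-9, -6) = -943*(-9)**2 = -943*81 = -76383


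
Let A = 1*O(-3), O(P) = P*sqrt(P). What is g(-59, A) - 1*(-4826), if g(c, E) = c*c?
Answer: 8307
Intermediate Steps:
O(P) = P**(3/2)
A = -3*I*sqrt(3) (A = 1*(-3)**(3/2) = 1*(-3*I*sqrt(3)) = -3*I*sqrt(3) ≈ -5.1962*I)
g(c, E) = c**2
g(-59, A) - 1*(-4826) = (-59)**2 - 1*(-4826) = 3481 + 4826 = 8307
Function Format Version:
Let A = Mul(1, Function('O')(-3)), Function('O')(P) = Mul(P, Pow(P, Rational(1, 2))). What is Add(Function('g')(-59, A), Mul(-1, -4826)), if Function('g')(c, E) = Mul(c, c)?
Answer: 8307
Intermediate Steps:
Function('O')(P) = Pow(P, Rational(3, 2))
A = Mul(-3, I, Pow(3, Rational(1, 2))) (A = Mul(1, Pow(-3, Rational(3, 2))) = Mul(1, Mul(-3, I, Pow(3, Rational(1, 2)))) = Mul(-3, I, Pow(3, Rational(1, 2))) ≈ Mul(-5.1962, I))
Function('g')(c, E) = Pow(c, 2)
Add(Function('g')(-59, A), Mul(-1, -4826)) = Add(Pow(-59, 2), Mul(-1, -4826)) = Add(3481, 4826) = 8307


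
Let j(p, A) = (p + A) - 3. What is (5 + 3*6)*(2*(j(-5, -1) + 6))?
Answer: -138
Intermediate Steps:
j(p, A) = -3 + A + p (j(p, A) = (A + p) - 3 = -3 + A + p)
(5 + 3*6)*(2*(j(-5, -1) + 6)) = (5 + 3*6)*(2*((-3 - 1 - 5) + 6)) = (5 + 18)*(2*(-9 + 6)) = 23*(2*(-3)) = 23*(-6) = -138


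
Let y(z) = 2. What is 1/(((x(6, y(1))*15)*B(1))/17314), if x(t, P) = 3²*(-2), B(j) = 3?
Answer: -8657/405 ≈ -21.375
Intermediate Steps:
x(t, P) = -18 (x(t, P) = 9*(-2) = -18)
1/(((x(6, y(1))*15)*B(1))/17314) = 1/((-18*15*3)/17314) = 1/(-270*3*(1/17314)) = 1/(-810*1/17314) = 1/(-405/8657) = -8657/405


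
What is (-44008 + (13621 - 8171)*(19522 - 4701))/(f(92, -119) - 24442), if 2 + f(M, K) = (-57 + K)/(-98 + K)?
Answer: -8759252957/2652086 ≈ -3302.8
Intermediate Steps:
f(M, K) = -2 + (-57 + K)/(-98 + K)
(-44008 + (13621 - 8171)*(19522 - 4701))/(f(92, -119) - 24442) = (-44008 + (13621 - 8171)*(19522 - 4701))/((139 - 1*(-119))/(-98 - 119) - 24442) = (-44008 + 5450*14821)/((139 + 119)/(-217) - 24442) = (-44008 + 80774450)/(-1/217*258 - 24442) = 80730442/(-258/217 - 24442) = 80730442/(-5304172/217) = 80730442*(-217/5304172) = -8759252957/2652086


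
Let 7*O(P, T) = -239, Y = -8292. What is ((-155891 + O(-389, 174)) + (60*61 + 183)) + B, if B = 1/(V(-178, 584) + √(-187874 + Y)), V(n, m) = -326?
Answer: -22998013888/151221 - I*√196166/302442 ≈ -1.5208e+5 - 0.0014644*I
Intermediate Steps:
O(P, T) = -239/7 (O(P, T) = (⅐)*(-239) = -239/7)
B = 1/(-326 + I*√196166) (B = 1/(-326 + √(-187874 - 8292)) = 1/(-326 + √(-196166)) = 1/(-326 + I*√196166) ≈ -0.0010779 - 0.0014644*I)
((-155891 + O(-389, 174)) + (60*61 + 183)) + B = ((-155891 - 239/7) + (60*61 + 183)) + (-163/151221 - I*√196166/302442) = (-1091476/7 + (3660 + 183)) + (-163/151221 - I*√196166/302442) = (-1091476/7 + 3843) + (-163/151221 - I*√196166/302442) = -1064575/7 + (-163/151221 - I*√196166/302442) = -22998013888/151221 - I*√196166/302442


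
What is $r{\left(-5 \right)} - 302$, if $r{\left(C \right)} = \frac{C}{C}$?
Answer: $-301$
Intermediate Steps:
$r{\left(C \right)} = 1$
$r{\left(-5 \right)} - 302 = 1 - 302 = -301$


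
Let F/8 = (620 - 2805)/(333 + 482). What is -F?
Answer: 3496/163 ≈ 21.448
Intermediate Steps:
F = -3496/163 (F = 8*((620 - 2805)/(333 + 482)) = 8*(-2185/815) = 8*(-2185*1/815) = 8*(-437/163) = -3496/163 ≈ -21.448)
-F = -1*(-3496/163) = 3496/163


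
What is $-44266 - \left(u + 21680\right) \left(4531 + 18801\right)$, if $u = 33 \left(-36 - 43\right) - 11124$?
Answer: $-185510334$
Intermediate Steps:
$u = -13731$ ($u = 33 \left(-79\right) - 11124 = -2607 - 11124 = -13731$)
$-44266 - \left(u + 21680\right) \left(4531 + 18801\right) = -44266 - \left(-13731 + 21680\right) \left(4531 + 18801\right) = -44266 - 7949 \cdot 23332 = -44266 - 185466068 = -185510334$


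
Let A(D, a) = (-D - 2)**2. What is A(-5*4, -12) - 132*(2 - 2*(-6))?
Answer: -1524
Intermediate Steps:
A(D, a) = (-2 - D)**2
A(-5*4, -12) - 132*(2 - 2*(-6)) = (2 - 5*4)**2 - 132*(2 - 2*(-6)) = (2 - 20)**2 - 132*(2 + 12) = (-18)**2 - 132*14 = 324 - 1848 = -1524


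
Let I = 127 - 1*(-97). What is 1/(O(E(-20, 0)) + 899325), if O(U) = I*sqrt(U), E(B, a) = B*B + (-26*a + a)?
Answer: 1/903805 ≈ 1.1064e-6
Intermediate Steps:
I = 224 (I = 127 + 97 = 224)
E(B, a) = B**2 - 25*a
O(U) = 224*sqrt(U)
1/(O(E(-20, 0)) + 899325) = 1/(224*sqrt((-20)**2 - 25*0) + 899325) = 1/(224*sqrt(400 + 0) + 899325) = 1/(224*sqrt(400) + 899325) = 1/(224*20 + 899325) = 1/(4480 + 899325) = 1/903805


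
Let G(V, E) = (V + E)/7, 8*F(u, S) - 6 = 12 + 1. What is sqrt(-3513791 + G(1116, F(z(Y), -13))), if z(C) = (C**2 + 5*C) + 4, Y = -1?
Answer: I*sqrt(2754686886)/28 ≈ 1874.5*I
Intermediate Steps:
z(C) = 4 + C**2 + 5*C
F(u, S) = 19/8 (F(u, S) = 3/4 + (12 + 1)/8 = 3/4 + (1/8)*13 = 3/4 + 13/8 = 19/8)
G(V, E) = E/7 + V/7 (G(V, E) = (E + V)/7 = E/7 + V/7)
sqrt(-3513791 + G(1116, F(z(Y), -13))) = sqrt(-3513791 + ((1/7)*(19/8) + (1/7)*1116)) = sqrt(-3513791 + (19/56 + 1116/7)) = sqrt(-3513791 + 8947/56) = sqrt(-196763349/56) = I*sqrt(2754686886)/28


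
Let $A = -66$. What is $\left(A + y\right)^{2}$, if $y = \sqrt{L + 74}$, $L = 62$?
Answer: $4492 - 264 \sqrt{34} \approx 2952.6$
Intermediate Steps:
$y = 2 \sqrt{34}$ ($y = \sqrt{62 + 74} = \sqrt{136} = 2 \sqrt{34} \approx 11.662$)
$\left(A + y\right)^{2} = \left(-66 + 2 \sqrt{34}\right)^{2}$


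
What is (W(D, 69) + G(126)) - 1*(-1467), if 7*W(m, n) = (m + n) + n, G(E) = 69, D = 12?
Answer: 10902/7 ≈ 1557.4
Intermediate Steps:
W(m, n) = m/7 + 2*n/7 (W(m, n) = ((m + n) + n)/7 = (m + 2*n)/7 = m/7 + 2*n/7)
(W(D, 69) + G(126)) - 1*(-1467) = (((⅐)*12 + (2/7)*69) + 69) - 1*(-1467) = ((12/7 + 138/7) + 69) + 1467 = (150/7 + 69) + 1467 = 633/7 + 1467 = 10902/7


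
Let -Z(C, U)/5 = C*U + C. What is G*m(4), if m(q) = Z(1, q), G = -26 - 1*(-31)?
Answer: -125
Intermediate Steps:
G = 5 (G = -26 + 31 = 5)
Z(C, U) = -5*C - 5*C*U (Z(C, U) = -5*(C*U + C) = -5*(C + C*U) = -5*C - 5*C*U)
m(q) = -5 - 5*q (m(q) = -5*1*(1 + q) = -5 - 5*q)
G*m(4) = 5*(-5 - 5*4) = 5*(-5 - 20) = 5*(-25) = -125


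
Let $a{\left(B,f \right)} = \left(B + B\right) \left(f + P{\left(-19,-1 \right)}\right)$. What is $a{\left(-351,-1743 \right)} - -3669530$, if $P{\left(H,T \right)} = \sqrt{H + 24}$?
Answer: $4893116 - 702 \sqrt{5} \approx 4.8915 \cdot 10^{6}$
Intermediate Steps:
$P{\left(H,T \right)} = \sqrt{24 + H}$
$a{\left(B,f \right)} = 2 B \left(f + \sqrt{5}\right)$ ($a{\left(B,f \right)} = \left(B + B\right) \left(f + \sqrt{24 - 19}\right) = 2 B \left(f + \sqrt{5}\right)$)
$a{\left(-351,-1743 \right)} - -3669530 = 2 \left(-351\right) \left(-1743 + \sqrt{5}\right) - -3669530 = \left(1223586 - 702 \sqrt{5}\right) + 3669530 = 4893116 - 702 \sqrt{5}$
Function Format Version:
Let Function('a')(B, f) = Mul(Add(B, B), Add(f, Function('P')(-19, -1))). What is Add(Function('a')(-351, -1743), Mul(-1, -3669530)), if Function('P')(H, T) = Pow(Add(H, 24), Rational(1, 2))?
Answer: Add(4893116, Mul(-702, Pow(5, Rational(1, 2)))) ≈ 4.8915e+6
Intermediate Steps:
Function('P')(H, T) = Pow(Add(24, H), Rational(1, 2))
Function('a')(B, f) = Mul(2, B, Add(f, Pow(5, Rational(1, 2)))) (Function('a')(B, f) = Mul(Add(B, B), Add(f, Pow(Add(24, -19), Rational(1, 2)))) = Mul(Mul(2, B), Add(f, Pow(5, Rational(1, 2)))) = Mul(2, B, Add(f, Pow(5, Rational(1, 2)))))
Add(Function('a')(-351, -1743), Mul(-1, -3669530)) = Add(Mul(2, -351, Add(-1743, Pow(5, Rational(1, 2)))), Mul(-1, -3669530)) = Add(Add(1223586, Mul(-702, Pow(5, Rational(1, 2)))), 3669530) = Add(4893116, Mul(-702, Pow(5, Rational(1, 2))))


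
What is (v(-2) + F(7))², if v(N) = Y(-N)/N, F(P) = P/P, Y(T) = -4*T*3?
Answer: 169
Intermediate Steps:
Y(T) = -12*T
F(P) = 1
v(N) = 12 (v(N) = (-(-12)*N)/N = (12*N)/N = 12)
(v(-2) + F(7))² = (12 + 1)² = 13² = 169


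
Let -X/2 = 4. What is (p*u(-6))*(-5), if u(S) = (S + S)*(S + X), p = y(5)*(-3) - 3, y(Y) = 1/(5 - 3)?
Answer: 3780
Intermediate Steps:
X = -8 (X = -2*4 = -8)
y(Y) = ½ (y(Y) = 1/2 = ½)
p = -9/2 (p = (½)*(-3) - 3 = -3/2 - 3 = -9/2 ≈ -4.5000)
u(S) = 2*S*(-8 + S) (u(S) = (S + S)*(S - 8) = (2*S)*(-8 + S) = 2*S*(-8 + S))
(p*u(-6))*(-5) = -9*(-6)*(-8 - 6)*(-5) = -9*(-6)*(-14)*(-5) = -9/2*168*(-5) = -756*(-5) = 3780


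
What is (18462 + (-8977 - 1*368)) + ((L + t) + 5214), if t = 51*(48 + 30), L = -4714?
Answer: 13595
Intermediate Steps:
t = 3978 (t = 51*78 = 3978)
(18462 + (-8977 - 1*368)) + ((L + t) + 5214) = (18462 + (-8977 - 1*368)) + ((-4714 + 3978) + 5214) = (18462 + (-8977 - 368)) + (-736 + 5214) = (18462 - 9345) + 4478 = 9117 + 4478 = 13595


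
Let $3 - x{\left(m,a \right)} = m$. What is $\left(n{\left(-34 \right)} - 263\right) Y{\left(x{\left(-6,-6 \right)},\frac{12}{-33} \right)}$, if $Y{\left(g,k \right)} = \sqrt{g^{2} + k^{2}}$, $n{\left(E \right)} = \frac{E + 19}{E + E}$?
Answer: $- \frac{17869 \sqrt{9817}}{748} \approx -2366.9$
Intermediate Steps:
$x{\left(m,a \right)} = 3 - m$
$n{\left(E \right)} = \frac{19 + E}{2 E}$
$\left(n{\left(-34 \right)} - 263\right) Y{\left(x{\left(-6,-6 \right)},\frac{12}{-33} \right)} = \left(\frac{19 - 34}{2 \left(-34\right)} - 263\right) \sqrt{\left(3 - -6\right)^{2} + \left(\frac{12}{-33}\right)^{2}} = \left(\frac{1}{2} \left(- \frac{1}{34}\right) \left(-15\right) - 263\right) \sqrt{\left(3 + 6\right)^{2} + \left(12 \left(- \frac{1}{33}\right)\right)^{2}} = \left(\frac{15}{68} - 263\right) \sqrt{9^{2} + \left(- \frac{4}{11}\right)^{2}} = - \frac{17869 \sqrt{81 + \frac{16}{121}}}{68} = - \frac{17869 \sqrt{\frac{9817}{121}}}{68} = - \frac{17869 \frac{\sqrt{9817}}{11}}{68} = - \frac{17869 \sqrt{9817}}{748}$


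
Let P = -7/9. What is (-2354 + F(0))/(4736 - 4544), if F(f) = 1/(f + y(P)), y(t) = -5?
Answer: -11771/960 ≈ -12.261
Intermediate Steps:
P = -7/9 (P = -7*⅑ = -7/9 ≈ -0.77778)
F(f) = 1/(-5 + f) (F(f) = 1/(f - 5) = 1/(-5 + f))
(-2354 + F(0))/(4736 - 4544) = (-2354 + 1/(-5 + 0))/(4736 - 4544) = (-2354 + 1/(-5))/192 = (-2354 - ⅕)*(1/192) = -11771/5*1/192 = -11771/960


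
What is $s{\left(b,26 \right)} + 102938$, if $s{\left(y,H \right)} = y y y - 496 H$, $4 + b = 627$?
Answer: $241894409$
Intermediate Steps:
$b = 623$ ($b = -4 + 627 = 623$)
$s{\left(y,H \right)} = y^{3} - 496 H$ ($s{\left(y,H \right)} = y^{2} y - 496 H = y^{3} - 496 H$)
$s{\left(b,26 \right)} + 102938 = \left(623^{3} - 12896\right) + 102938 = \left(241804367 - 12896\right) + 102938 = 241791471 + 102938 = 241894409$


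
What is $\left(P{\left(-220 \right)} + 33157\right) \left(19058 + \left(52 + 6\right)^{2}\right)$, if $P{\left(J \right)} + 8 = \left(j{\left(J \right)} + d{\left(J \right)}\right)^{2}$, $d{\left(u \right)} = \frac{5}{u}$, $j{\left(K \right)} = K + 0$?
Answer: $\frac{1770197000475}{968} \approx 1.8287 \cdot 10^{9}$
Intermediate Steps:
$j{\left(K \right)} = K$
$P{\left(J \right)} = -8 + \left(J + \frac{5}{J}\right)^{2}$
$\left(P{\left(-220 \right)} + 33157\right) \left(19058 + \left(52 + 6\right)^{2}\right) = \left(\left(2 + \left(-220\right)^{2} + \frac{25}{48400}\right) + 33157\right) \left(19058 + \left(52 + 6\right)^{2}\right) = \left(\left(2 + 48400 + 25 \cdot \frac{1}{48400}\right) + 33157\right) \left(19058 + 58^{2}\right) = \left(\left(2 + 48400 + \frac{1}{1936}\right) + 33157\right) \left(19058 + 3364\right) = \left(\frac{93706273}{1936} + 33157\right) 22422 = \frac{157898225}{1936} \cdot 22422 = \frac{1770197000475}{968}$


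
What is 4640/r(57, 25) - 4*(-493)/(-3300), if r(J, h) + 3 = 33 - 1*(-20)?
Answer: 76067/825 ≈ 92.202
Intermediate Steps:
r(J, h) = 50 (r(J, h) = -3 + (33 - 1*(-20)) = -3 + (33 + 20) = -3 + 53 = 50)
4640/r(57, 25) - 4*(-493)/(-3300) = 4640/50 - 4*(-493)/(-3300) = 4640*(1/50) + 1972*(-1/3300) = 464/5 - 493/825 = 76067/825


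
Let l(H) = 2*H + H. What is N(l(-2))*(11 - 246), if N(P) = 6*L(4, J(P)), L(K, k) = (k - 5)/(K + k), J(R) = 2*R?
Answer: -11985/4 ≈ -2996.3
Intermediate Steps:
l(H) = 3*H
L(K, k) = (-5 + k)/(K + k)
N(P) = 6*(-5 + 2*P)/(4 + 2*P) (N(P) = 6*((-5 + 2*P)/(4 + 2*P)) = 6*(-5 + 2*P)/(4 + 2*P))
N(l(-2))*(11 - 246) = (3*(-5 + 2*(3*(-2)))/(2 + 3*(-2)))*(11 - 246) = (3*(-5 + 2*(-6))/(2 - 6))*(-235) = (3*(-5 - 12)/(-4))*(-235) = (3*(-¼)*(-17))*(-235) = (51/4)*(-235) = -11985/4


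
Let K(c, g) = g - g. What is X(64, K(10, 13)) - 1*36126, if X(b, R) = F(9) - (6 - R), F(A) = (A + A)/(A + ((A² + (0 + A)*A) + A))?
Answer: -361319/10 ≈ -36132.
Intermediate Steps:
K(c, g) = 0
F(A) = 2*A/(2*A + 2*A²) (F(A) = (2*A)/(A + ((A² + A*A) + A)) = (2*A)/(A + ((A² + A²) + A)) = (2*A)/(A + (2*A² + A)) = (2*A)/(A + (A + 2*A²)) = (2*A)/(2*A + 2*A²) = 2*A/(2*A + 2*A²))
X(b, R) = -59/10 + R (X(b, R) = 1/(1 + 9) - (6 - R) = 1/10 + (-6 + R) = ⅒ + (-6 + R) = -59/10 + R)
X(64, K(10, 13)) - 1*36126 = (-59/10 + 0) - 1*36126 = -59/10 - 36126 = -361319/10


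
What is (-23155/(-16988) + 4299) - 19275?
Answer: -254389133/16988 ≈ -14975.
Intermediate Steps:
(-23155/(-16988) + 4299) - 19275 = (-23155*(-1/16988) + 4299) - 19275 = (23155/16988 + 4299) - 19275 = 73054567/16988 - 19275 = -254389133/16988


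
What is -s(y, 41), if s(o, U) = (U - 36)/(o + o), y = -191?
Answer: 5/382 ≈ 0.013089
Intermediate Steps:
s(o, U) = (-36 + U)/(2*o) (s(o, U) = (-36 + U)/((2*o)) = (-36 + U)*(1/(2*o)) = (-36 + U)/(2*o))
-s(y, 41) = -(-36 + 41)/(2*(-191)) = -(-1)*5/(2*191) = -1*(-5/382) = 5/382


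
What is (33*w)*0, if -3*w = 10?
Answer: 0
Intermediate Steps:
w = -10/3 (w = -1/3*10 = -10/3 ≈ -3.3333)
(33*w)*0 = (33*(-10/3))*0 = -110*0 = 0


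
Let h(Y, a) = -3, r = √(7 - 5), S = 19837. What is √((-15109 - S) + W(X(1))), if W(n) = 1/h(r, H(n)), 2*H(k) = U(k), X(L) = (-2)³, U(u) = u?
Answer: I*√314517/3 ≈ 186.94*I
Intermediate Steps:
X(L) = -8
H(k) = k/2
r = √2 ≈ 1.4142
W(n) = -⅓ (W(n) = 1/(-3) = -⅓)
√((-15109 - S) + W(X(1))) = √((-15109 - 1*19837) - ⅓) = √((-15109 - 19837) - ⅓) = √(-34946 - ⅓) = √(-104839/3) = I*√314517/3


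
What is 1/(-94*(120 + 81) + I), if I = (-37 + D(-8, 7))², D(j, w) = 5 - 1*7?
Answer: -1/17373 ≈ -5.7561e-5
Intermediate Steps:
D(j, w) = -2 (D(j, w) = 5 - 7 = -2)
I = 1521 (I = (-37 - 2)² = (-39)² = 1521)
1/(-94*(120 + 81) + I) = 1/(-94*(120 + 81) + 1521) = 1/(-94*201 + 1521) = 1/(-18894 + 1521) = 1/(-17373) = -1/17373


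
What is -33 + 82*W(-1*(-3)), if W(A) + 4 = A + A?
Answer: 131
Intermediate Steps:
W(A) = -4 + 2*A (W(A) = -4 + (A + A) = -4 + 2*A)
-33 + 82*W(-1*(-3)) = -33 + 82*(-4 + 2*(-1*(-3))) = -33 + 82*(-4 + 2*3) = -33 + 82*(-4 + 6) = -33 + 82*2 = -33 + 164 = 131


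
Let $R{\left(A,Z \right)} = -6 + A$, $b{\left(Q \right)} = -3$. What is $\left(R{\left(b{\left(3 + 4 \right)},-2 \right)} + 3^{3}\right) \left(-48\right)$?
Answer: $-864$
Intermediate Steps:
$\left(R{\left(b{\left(3 + 4 \right)},-2 \right)} + 3^{3}\right) \left(-48\right) = \left(\left(-6 - 3\right) + 3^{3}\right) \left(-48\right) = \left(-9 + 27\right) \left(-48\right) = 18 \left(-48\right) = -864$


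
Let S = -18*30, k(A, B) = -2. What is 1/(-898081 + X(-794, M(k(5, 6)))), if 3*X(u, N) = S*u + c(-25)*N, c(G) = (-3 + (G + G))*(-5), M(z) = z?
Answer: -3/2266013 ≈ -1.3239e-6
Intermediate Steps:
S = -540
c(G) = 15 - 10*G (c(G) = (-3 + 2*G)*(-5) = 15 - 10*G)
X(u, N) = -180*u + 265*N/3 (X(u, N) = (-540*u + (15 - 10*(-25))*N)/3 = (-540*u + (15 + 250)*N)/3 = (-540*u + 265*N)/3 = -180*u + 265*N/3)
1/(-898081 + X(-794, M(k(5, 6)))) = 1/(-898081 + (-180*(-794) + (265/3)*(-2))) = 1/(-898081 + (142920 - 530/3)) = 1/(-898081 + 428230/3) = 1/(-2266013/3) = -3/2266013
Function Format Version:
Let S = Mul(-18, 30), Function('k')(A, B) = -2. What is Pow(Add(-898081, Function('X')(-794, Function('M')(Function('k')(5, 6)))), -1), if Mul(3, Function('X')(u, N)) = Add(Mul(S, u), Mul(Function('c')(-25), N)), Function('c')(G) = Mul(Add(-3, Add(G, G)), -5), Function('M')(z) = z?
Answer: Rational(-3, 2266013) ≈ -1.3239e-6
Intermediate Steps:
S = -540
Function('c')(G) = Add(15, Mul(-10, G)) (Function('c')(G) = Mul(Add(-3, Mul(2, G)), -5) = Add(15, Mul(-10, G)))
Function('X')(u, N) = Add(Mul(-180, u), Mul(Rational(265, 3), N)) (Function('X')(u, N) = Mul(Rational(1, 3), Add(Mul(-540, u), Mul(Add(15, Mul(-10, -25)), N))) = Mul(Rational(1, 3), Add(Mul(-540, u), Mul(Add(15, 250), N))) = Mul(Rational(1, 3), Add(Mul(-540, u), Mul(265, N))) = Add(Mul(-180, u), Mul(Rational(265, 3), N)))
Pow(Add(-898081, Function('X')(-794, Function('M')(Function('k')(5, 6)))), -1) = Pow(Add(-898081, Add(Mul(-180, -794), Mul(Rational(265, 3), -2))), -1) = Pow(Add(-898081, Add(142920, Rational(-530, 3))), -1) = Pow(Add(-898081, Rational(428230, 3)), -1) = Pow(Rational(-2266013, 3), -1) = Rational(-3, 2266013)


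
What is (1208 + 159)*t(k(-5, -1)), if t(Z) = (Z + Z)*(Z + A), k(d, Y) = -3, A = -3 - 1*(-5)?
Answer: 8202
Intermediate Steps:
A = 2 (A = -3 + 5 = 2)
t(Z) = 2*Z*(2 + Z) (t(Z) = (Z + Z)*(Z + 2) = (2*Z)*(2 + Z) = 2*Z*(2 + Z))
(1208 + 159)*t(k(-5, -1)) = (1208 + 159)*(2*(-3)*(2 - 3)) = 1367*(2*(-3)*(-1)) = 1367*6 = 8202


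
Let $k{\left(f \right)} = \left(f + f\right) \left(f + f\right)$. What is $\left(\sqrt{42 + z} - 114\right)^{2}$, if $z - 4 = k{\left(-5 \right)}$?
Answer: $\left(114 - \sqrt{146}\right)^{2} \approx 10387.0$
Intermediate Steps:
$k{\left(f \right)} = 4 f^{2}$ ($k{\left(f \right)} = 2 f 2 f = 4 f^{2}$)
$z = 104$ ($z = 4 + 4 \left(-5\right)^{2} = 4 + 4 \cdot 25 = 4 + 100 = 104$)
$\left(\sqrt{42 + z} - 114\right)^{2} = \left(\sqrt{42 + 104} - 114\right)^{2} = \left(\sqrt{146} - 114\right)^{2} = \left(-114 + \sqrt{146}\right)^{2}$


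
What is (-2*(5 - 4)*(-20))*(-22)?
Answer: -880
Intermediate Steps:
(-2*(5 - 4)*(-20))*(-22) = (-2*1*(-20))*(-22) = -2*(-20)*(-22) = 40*(-22) = -880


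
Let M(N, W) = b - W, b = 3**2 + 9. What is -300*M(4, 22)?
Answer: 1200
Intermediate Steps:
b = 18 (b = 9 + 9 = 18)
M(N, W) = 18 - W
-300*M(4, 22) = -300*(18 - 1*22) = -300*(18 - 22) = -300*(-4) = 1200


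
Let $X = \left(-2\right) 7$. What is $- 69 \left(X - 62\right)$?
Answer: $5244$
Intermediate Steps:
$X = -14$
$- 69 \left(X - 62\right) = - 69 \left(-14 - 62\right) = \left(-69\right) \left(-76\right) = 5244$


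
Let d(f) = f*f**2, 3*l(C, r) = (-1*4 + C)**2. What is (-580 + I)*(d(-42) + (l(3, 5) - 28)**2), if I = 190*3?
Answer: 6599030/9 ≈ 7.3323e+5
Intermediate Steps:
l(C, r) = (-4 + C)**2/3 (l(C, r) = (-1*4 + C)**2/3 = (-4 + C)**2/3)
d(f) = f**3
I = 570
(-580 + I)*(d(-42) + (l(3, 5) - 28)**2) = (-580 + 570)*((-42)**3 + ((-4 + 3)**2/3 - 28)**2) = -10*(-74088 + ((1/3)*(-1)**2 - 28)**2) = -10*(-74088 + ((1/3)*1 - 28)**2) = -10*(-74088 + (1/3 - 28)**2) = -10*(-74088 + (-83/3)**2) = -10*(-74088 + 6889/9) = -10*(-659903/9) = 6599030/9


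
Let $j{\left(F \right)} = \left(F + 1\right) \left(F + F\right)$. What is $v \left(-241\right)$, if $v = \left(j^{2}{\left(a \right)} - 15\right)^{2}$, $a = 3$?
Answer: $-75847761$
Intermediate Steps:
$j{\left(F \right)} = 2 F \left(1 + F\right)$ ($j{\left(F \right)} = \left(1 + F\right) 2 F = 2 F \left(1 + F\right)$)
$v = 314721$ ($v = \left(\left(2 \cdot 3 \left(1 + 3\right)\right)^{2} - 15\right)^{2} = \left(\left(2 \cdot 3 \cdot 4\right)^{2} - 15\right)^{2} = \left(24^{2} - 15\right)^{2} = \left(576 - 15\right)^{2} = 561^{2} = 314721$)
$v \left(-241\right) = 314721 \left(-241\right) = -75847761$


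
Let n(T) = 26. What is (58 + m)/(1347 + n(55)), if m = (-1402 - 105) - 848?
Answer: -2297/1373 ≈ -1.6730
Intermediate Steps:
m = -2355 (m = -1507 - 848 = -2355)
(58 + m)/(1347 + n(55)) = (58 - 2355)/(1347 + 26) = -2297/1373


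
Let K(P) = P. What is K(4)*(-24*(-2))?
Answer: 192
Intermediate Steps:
K(4)*(-24*(-2)) = 4*(-24*(-2)) = 4*48 = 192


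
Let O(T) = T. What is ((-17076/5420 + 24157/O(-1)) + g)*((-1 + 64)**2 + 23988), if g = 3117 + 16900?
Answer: -156949731333/1355 ≈ -1.1583e+8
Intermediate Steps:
g = 20017
((-17076/5420 + 24157/O(-1)) + g)*((-1 + 64)**2 + 23988) = ((-17076/5420 + 24157/(-1)) + 20017)*((-1 + 64)**2 + 23988) = ((-17076*1/5420 + 24157*(-1)) + 20017)*(63**2 + 23988) = ((-4269/1355 - 24157) + 20017)*(3969 + 23988) = (-32737004/1355 + 20017)*27957 = -5613969/1355*27957 = -156949731333/1355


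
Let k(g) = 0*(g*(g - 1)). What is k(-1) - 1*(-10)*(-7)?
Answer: -70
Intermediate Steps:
k(g) = 0 (k(g) = 0*(g*(-1 + g)) = 0)
k(-1) - 1*(-10)*(-7) = 0 - 1*(-10)*(-7) = 0 + 10*(-7) = 0 - 70 = -70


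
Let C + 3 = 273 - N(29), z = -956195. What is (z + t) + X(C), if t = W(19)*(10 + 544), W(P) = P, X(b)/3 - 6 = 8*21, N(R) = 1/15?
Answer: -945147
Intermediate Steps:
N(R) = 1/15
C = 4049/15 (C = -3 + (273 - 1*1/15) = -3 + (273 - 1/15) = -3 + 4094/15 = 4049/15 ≈ 269.93)
X(b) = 522 (X(b) = 18 + 3*(8*21) = 18 + 3*168 = 18 + 504 = 522)
t = 10526 (t = 19*(10 + 544) = 19*554 = 10526)
(z + t) + X(C) = (-956195 + 10526) + 522 = -945669 + 522 = -945147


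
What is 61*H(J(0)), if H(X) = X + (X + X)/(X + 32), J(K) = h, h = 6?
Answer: 7320/19 ≈ 385.26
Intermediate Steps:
J(K) = 6
H(X) = X + 2*X/(32 + X) (H(X) = X + (2*X)/(32 + X) = X + 2*X/(32 + X))
61*H(J(0)) = 61*(6*(34 + 6)/(32 + 6)) = 61*(6*40/38) = 61*(6*(1/38)*40) = 61*(120/19) = 7320/19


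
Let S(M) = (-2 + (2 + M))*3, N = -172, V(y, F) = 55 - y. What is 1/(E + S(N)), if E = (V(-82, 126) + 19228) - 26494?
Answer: -1/7645 ≈ -0.00013080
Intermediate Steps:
E = -7129 (E = ((55 - 1*(-82)) + 19228) - 26494 = ((55 + 82) + 19228) - 26494 = (137 + 19228) - 26494 = 19365 - 26494 = -7129)
S(M) = 3*M (S(M) = M*3 = 3*M)
1/(E + S(N)) = 1/(-7129 + 3*(-172)) = 1/(-7129 - 516) = 1/(-7645) = -1/7645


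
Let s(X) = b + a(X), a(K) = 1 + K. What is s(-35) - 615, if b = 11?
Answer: -638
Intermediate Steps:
s(X) = 12 + X (s(X) = 11 + (1 + X) = 12 + X)
s(-35) - 615 = (12 - 35) - 615 = -23 - 615 = -638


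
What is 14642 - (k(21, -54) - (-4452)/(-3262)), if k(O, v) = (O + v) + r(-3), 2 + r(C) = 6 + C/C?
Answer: 3418428/233 ≈ 14671.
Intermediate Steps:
r(C) = 5 (r(C) = -2 + (6 + C/C) = -2 + (6 + 1) = -2 + 7 = 5)
k(O, v) = 5 + O + v (k(O, v) = (O + v) + 5 = 5 + O + v)
14642 - (k(21, -54) - (-4452)/(-3262)) = 14642 - ((5 + 21 - 54) - (-4452)/(-3262)) = 14642 - (-28 - (-4452)*(-1)/3262) = 14642 - (-28 - 1*318/233) = 14642 - (-28 - 318/233) = 14642 - 1*(-6842/233) = 14642 + 6842/233 = 3418428/233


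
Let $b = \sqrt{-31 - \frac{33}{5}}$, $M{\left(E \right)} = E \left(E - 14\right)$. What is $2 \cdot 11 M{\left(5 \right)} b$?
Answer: $- 396 i \sqrt{235} \approx - 6070.6 i$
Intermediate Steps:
$M{\left(E \right)} = E \left(-14 + E\right)$
$b = \frac{2 i \sqrt{235}}{5}$ ($b = \sqrt{-31 - \frac{33}{5}} = \sqrt{- \frac{188}{5}} = \frac{2 i \sqrt{235}}{5} \approx 6.1319 i$)
$2 \cdot 11 M{\left(5 \right)} b = 2 \cdot 11 \cdot 5 \left(-14 + 5\right) \frac{2 i \sqrt{235}}{5} = 22 \cdot 5 \left(-9\right) \frac{2 i \sqrt{235}}{5} = 22 \left(-45\right) \frac{2 i \sqrt{235}}{5} = - 990 \frac{2 i \sqrt{235}}{5} = - 396 i \sqrt{235}$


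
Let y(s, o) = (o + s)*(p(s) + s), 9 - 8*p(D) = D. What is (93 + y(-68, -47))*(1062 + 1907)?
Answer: 161659081/8 ≈ 2.0207e+7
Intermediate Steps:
p(D) = 9/8 - D/8
y(s, o) = (9/8 + 7*s/8)*(o + s) (y(s, o) = (o + s)*((9/8 - s/8) + s) = (o + s)*(9/8 + 7*s/8) = (9/8 + 7*s/8)*(o + s))
(93 + y(-68, -47))*(1062 + 1907) = (93 + ((7/8)*(-68)² + (9/8)*(-47) + (9/8)*(-68) + (7/8)*(-47)*(-68)))*(1062 + 1907) = (93 + ((7/8)*4624 - 423/8 - 153/2 + 5593/2))*2969 = (93 + (4046 - 423/8 - 153/2 + 5593/2))*2969 = (93 + 53705/8)*2969 = (54449/8)*2969 = 161659081/8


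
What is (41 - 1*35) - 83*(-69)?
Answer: 5733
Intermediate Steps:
(41 - 1*35) - 83*(-69) = (41 - 35) + 5727 = 6 + 5727 = 5733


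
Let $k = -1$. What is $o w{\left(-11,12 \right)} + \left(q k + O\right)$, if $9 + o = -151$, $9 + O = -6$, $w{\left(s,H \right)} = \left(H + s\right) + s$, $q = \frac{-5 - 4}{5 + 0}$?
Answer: $\frac{7934}{5} \approx 1586.8$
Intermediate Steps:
$q = - \frac{9}{5} \approx -1.8$
$w{\left(s,H \right)} = H + 2 s$
$O = -15$ ($O = -9 - 6 = -15$)
$o = -160$ ($o = -9 - 151 = -160$)
$o w{\left(-11,12 \right)} + \left(q k + O\right) = - 160 \left(12 + 2 \left(-11\right)\right) - \frac{66}{5} = - 160 \left(12 - 22\right) + \left(\frac{9}{5} - 15\right) = \left(-160\right) \left(-10\right) - \frac{66}{5} = 1600 - \frac{66}{5} = \frac{7934}{5}$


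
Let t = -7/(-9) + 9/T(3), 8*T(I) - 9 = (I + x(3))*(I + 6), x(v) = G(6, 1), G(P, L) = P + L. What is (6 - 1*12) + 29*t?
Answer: 3727/99 ≈ 37.646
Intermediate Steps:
G(P, L) = L + P
x(v) = 7 (x(v) = 1 + 6 = 7)
T(I) = 9/8 + (6 + I)*(7 + I)/8 (T(I) = 9/8 + ((I + 7)*(I + 6))/8 = 9/8 + ((7 + I)*(6 + I))/8 = 9/8 + ((6 + I)*(7 + I))/8 = 9/8 + (6 + I)*(7 + I)/8)
t = 149/99 (t = -7/(-9) + 9/(51/8 + (⅛)*3² + (13/8)*3) = -7*(-⅑) + 9/(51/8 + (⅛)*9 + 39/8) = 7/9 + 9/(51/8 + 9/8 + 39/8) = 7/9 + 9/(99/8) = 7/9 + 9*(8/99) = 7/9 + 8/11 = 149/99 ≈ 1.5051)
(6 - 1*12) + 29*t = (6 - 1*12) + 29*(149/99) = (6 - 12) + 4321/99 = -6 + 4321/99 = 3727/99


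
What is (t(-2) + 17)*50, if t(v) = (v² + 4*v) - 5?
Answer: 400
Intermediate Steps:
t(v) = -5 + v² + 4*v
(t(-2) + 17)*50 = ((-5 + (-2)² + 4*(-2)) + 17)*50 = ((-5 + 4 - 8) + 17)*50 = (-9 + 17)*50 = 8*50 = 400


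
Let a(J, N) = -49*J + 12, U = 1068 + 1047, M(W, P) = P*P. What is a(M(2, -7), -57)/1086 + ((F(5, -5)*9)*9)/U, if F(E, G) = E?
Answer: -102509/51042 ≈ -2.0083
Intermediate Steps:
M(W, P) = P²
U = 2115
a(J, N) = 12 - 49*J
a(M(2, -7), -57)/1086 + ((F(5, -5)*9)*9)/U = (12 - 49*(-7)²)/1086 + ((5*9)*9)/2115 = (12 - 49*49)*(1/1086) + (45*9)*(1/2115) = (12 - 2401)*(1/1086) + 405*(1/2115) = -2389*1/1086 + 9/47 = -2389/1086 + 9/47 = -102509/51042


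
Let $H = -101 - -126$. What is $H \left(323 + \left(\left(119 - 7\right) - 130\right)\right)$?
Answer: $7625$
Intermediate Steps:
$H = 25$ ($H = -101 + 126 = 25$)
$H \left(323 + \left(\left(119 - 7\right) - 130\right)\right) = 25 \left(323 + \left(\left(119 - 7\right) - 130\right)\right) = 25 \left(323 + \left(112 - 130\right)\right) = 25 \left(323 - 18\right) = 25 \cdot 305 = 7625$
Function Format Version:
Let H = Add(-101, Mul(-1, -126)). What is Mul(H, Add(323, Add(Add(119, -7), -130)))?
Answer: 7625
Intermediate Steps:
H = 25 (H = Add(-101, 126) = 25)
Mul(H, Add(323, Add(Add(119, -7), -130))) = Mul(25, Add(323, Add(Add(119, -7), -130))) = Mul(25, Add(323, Add(112, -130))) = Mul(25, Add(323, -18)) = Mul(25, 305) = 7625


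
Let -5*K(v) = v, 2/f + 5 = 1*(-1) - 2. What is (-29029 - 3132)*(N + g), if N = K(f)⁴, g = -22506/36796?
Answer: 28952322790961/1471840000 ≈ 19671.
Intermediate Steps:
f = -¼ (f = 2/(-5 + (1*(-1) - 2)) = 2/(-5 + (-1 - 2)) = 2/(-5 - 3) = 2/(-8) = 2*(-⅛) = -¼ ≈ -0.25000)
K(v) = -v/5
g = -11253/18398 (g = -22506*1/36796 = -11253/18398 ≈ -0.61164)
N = 1/160000 (N = (-⅕*(-¼))⁴ = (1/20)⁴ = 1/160000 ≈ 6.2500e-6)
(-29029 - 3132)*(N + g) = (-29029 - 3132)*(1/160000 - 11253/18398) = -32161*(-900230801/1471840000) = 28952322790961/1471840000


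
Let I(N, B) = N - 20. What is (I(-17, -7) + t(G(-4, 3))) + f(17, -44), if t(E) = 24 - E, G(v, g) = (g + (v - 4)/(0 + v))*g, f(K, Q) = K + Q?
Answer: -55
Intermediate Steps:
I(N, B) = -20 + N
G(v, g) = g*(g + (-4 + v)/v) (G(v, g) = (g + (-4 + v)/v)*g = g*(g + (-4 + v)/v))
(I(-17, -7) + t(G(-4, 3))) + f(17, -44) = ((-20 - 17) + (24 - 3*(-4 - 4*(1 + 3))/(-4))) + (17 - 44) = (-37 + (24 - 3*(-1)*(-4 - 4*4)/4)) - 27 = (-37 + (24 - 3*(-1)*(-4 - 16)/4)) - 27 = (-37 + (24 - 3*(-1)*(-20)/4)) - 27 = (-37 + (24 - 1*15)) - 27 = (-37 + (24 - 15)) - 27 = (-37 + 9) - 27 = -28 - 27 = -55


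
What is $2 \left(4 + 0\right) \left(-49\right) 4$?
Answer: $-1568$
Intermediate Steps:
$2 \left(4 + 0\right) \left(-49\right) 4 = 2 \cdot 4 \left(-49\right) 4 = 8 \left(-49\right) 4 = \left(-392\right) 4 = -1568$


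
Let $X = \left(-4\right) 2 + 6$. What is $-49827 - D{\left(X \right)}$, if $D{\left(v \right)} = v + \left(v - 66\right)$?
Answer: $-49757$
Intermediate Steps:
$X = -2$ ($X = -8 + 6 = -2$)
$D{\left(v \right)} = -66 + 2 v$ ($D{\left(v \right)} = v + \left(v - 66\right) = v + \left(-66 + v\right) = -66 + 2 v$)
$-49827 - D{\left(X \right)} = -49827 - \left(-66 + 2 \left(-2\right)\right) = -49827 - \left(-66 - 4\right) = -49827 - -70 = -49827 + 70 = -49757$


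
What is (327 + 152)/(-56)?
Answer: -479/56 ≈ -8.5536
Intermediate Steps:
(327 + 152)/(-56) = 479*(-1/56) = -479/56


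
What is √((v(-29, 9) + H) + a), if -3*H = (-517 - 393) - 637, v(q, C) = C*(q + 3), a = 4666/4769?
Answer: √57854689521/14307 ≈ 16.812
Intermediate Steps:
a = 4666/4769 (a = 4666*(1/4769) = 4666/4769 ≈ 0.97840)
v(q, C) = C*(3 + q)
H = 1547/3 (H = -((-517 - 393) - 637)/3 = -(-910 - 637)/3 = -⅓*(-1547) = 1547/3 ≈ 515.67)
√((v(-29, 9) + H) + a) = √((9*(3 - 29) + 1547/3) + 4666/4769) = √((9*(-26) + 1547/3) + 4666/4769) = √((-234 + 1547/3) + 4666/4769) = √(845/3 + 4666/4769) = √(4043803/14307) = √57854689521/14307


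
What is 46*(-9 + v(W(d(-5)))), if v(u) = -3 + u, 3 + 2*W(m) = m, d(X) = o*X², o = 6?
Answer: 2829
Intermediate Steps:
d(X) = 6*X²
W(m) = -3/2 + m/2
46*(-9 + v(W(d(-5)))) = 46*(-9 + (-3 + (-3/2 + (6*(-5)²)/2))) = 46*(-9 + (-3 + (-3/2 + (6*25)/2))) = 46*(-9 + (-3 + (-3/2 + (½)*150))) = 46*(-9 + (-3 + (-3/2 + 75))) = 46*(-9 + (-3 + 147/2)) = 46*(-9 + 141/2) = 46*(123/2) = 2829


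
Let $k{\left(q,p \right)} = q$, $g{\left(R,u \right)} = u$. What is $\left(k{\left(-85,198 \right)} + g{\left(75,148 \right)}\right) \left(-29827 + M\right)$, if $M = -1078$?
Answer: $-1947015$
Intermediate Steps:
$\left(k{\left(-85,198 \right)} + g{\left(75,148 \right)}\right) \left(-29827 + M\right) = \left(-85 + 148\right) \left(-29827 - 1078\right) = 63 \left(-30905\right) = -1947015$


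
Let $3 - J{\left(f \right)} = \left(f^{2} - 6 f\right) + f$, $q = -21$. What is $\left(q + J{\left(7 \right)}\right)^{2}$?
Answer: $1024$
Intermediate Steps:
$J{\left(f \right)} = 3 - f^{2} + 5 f$ ($J{\left(f \right)} = 3 - \left(\left(f^{2} - 6 f\right) + f\right) = 3 - \left(f^{2} - 5 f\right) = 3 - f^{2} + 5 f$)
$\left(q + J{\left(7 \right)}\right)^{2} = \left(-21 + \left(3 - 7^{2} + 5 \cdot 7\right)\right)^{2} = \left(-21 + \left(3 - 49 + 35\right)\right)^{2} = \left(-21 - 11\right)^{2} = \left(-32\right)^{2} = 1024$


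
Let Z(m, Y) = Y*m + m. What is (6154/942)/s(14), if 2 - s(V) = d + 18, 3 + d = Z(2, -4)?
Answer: -3077/3297 ≈ -0.93327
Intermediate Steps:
Z(m, Y) = m + Y*m
d = -9 (d = -3 + 2*(1 - 4) = -3 + 2*(-3) = -3 - 6 = -9)
s(V) = -7 (s(V) = 2 - (-9 + 18) = 2 - 1*9 = 2 - 9 = -7)
(6154/942)/s(14) = (6154/942)/(-7) = (6154*(1/942))*(-⅐) = (3077/471)*(-⅐) = -3077/3297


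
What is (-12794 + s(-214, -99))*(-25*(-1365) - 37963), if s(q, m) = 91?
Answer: 48754114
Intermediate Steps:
(-12794 + s(-214, -99))*(-25*(-1365) - 37963) = (-12794 + 91)*(-25*(-1365) - 37963) = -12703*(34125 - 37963) = -12703*(-3838) = 48754114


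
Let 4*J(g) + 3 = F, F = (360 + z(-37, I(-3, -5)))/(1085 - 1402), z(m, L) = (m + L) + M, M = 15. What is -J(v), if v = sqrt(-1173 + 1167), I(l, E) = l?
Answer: 643/634 ≈ 1.0142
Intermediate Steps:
z(m, L) = 15 + L + m (z(m, L) = (m + L) + 15 = (L + m) + 15 = 15 + L + m)
v = I*sqrt(6) (v = sqrt(-6) = I*sqrt(6) ≈ 2.4495*I)
F = -335/317 (F = (360 + (15 - 3 - 37))/(1085 - 1402) = (360 - 25)/(-317) = 335*(-1/317) = -335/317 ≈ -1.0568)
J(g) = -643/634 (J(g) = -3/4 + (1/4)*(-335/317) = -3/4 - 335/1268 = -643/634)
-J(v) = -1*(-643/634) = 643/634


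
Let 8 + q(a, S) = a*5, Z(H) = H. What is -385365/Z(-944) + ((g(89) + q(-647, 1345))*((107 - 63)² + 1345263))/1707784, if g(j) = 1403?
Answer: -210238824235/201518512 ≈ -1043.3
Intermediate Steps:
q(a, S) = -8 + 5*a (q(a, S) = -8 + a*5 = -8 + 5*a)
-385365/Z(-944) + ((g(89) + q(-647, 1345))*((107 - 63)² + 1345263))/1707784 = -385365/(-944) + ((1403 + (-8 + 5*(-647)))*((107 - 63)² + 1345263))/1707784 = -385365*(-1/944) + ((1403 + (-8 - 3235))*(44² + 1345263))*(1/1707784) = 385365/944 + ((1403 - 3243)*(1936 + 1345263))*(1/1707784) = 385365/944 - 1840*1347199*(1/1707784) = 385365/944 - 2478846160*1/1707784 = 385365/944 - 309855770/213473 = -210238824235/201518512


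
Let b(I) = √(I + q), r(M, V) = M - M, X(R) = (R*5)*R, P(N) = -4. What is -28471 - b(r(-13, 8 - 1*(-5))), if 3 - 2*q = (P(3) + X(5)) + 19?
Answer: -28471 - I*√274/2 ≈ -28471.0 - 8.2765*I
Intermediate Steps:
X(R) = 5*R² (X(R) = (5*R)*R = 5*R²)
r(M, V) = 0
q = -137/2 (q = 3/2 - ((-4 + 5*5²) + 19)/2 = 3/2 - ((-4 + 5*25) + 19)/2 = 3/2 - ((-4 + 125) + 19)/2 = 3/2 - (121 + 19)/2 = 3/2 - ½*140 = 3/2 - 70 = -137/2 ≈ -68.500)
b(I) = √(-137/2 + I) (b(I) = √(I - 137/2) = √(-137/2 + I))
-28471 - b(r(-13, 8 - 1*(-5))) = -28471 - √(-274 + 4*0)/2 = -28471 - √(-274 + 0)/2 = -28471 - √(-274)/2 = -28471 - I*√274/2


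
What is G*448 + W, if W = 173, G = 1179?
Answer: 528365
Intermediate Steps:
G*448 + W = 1179*448 + 173 = 528192 + 173 = 528365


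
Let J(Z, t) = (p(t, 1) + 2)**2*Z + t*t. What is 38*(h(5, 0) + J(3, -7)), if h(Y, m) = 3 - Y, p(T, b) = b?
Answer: 2812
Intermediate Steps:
J(Z, t) = t**2 + 9*Z (J(Z, t) = (1 + 2)**2*Z + t*t = 3**2*Z + t**2 = 9*Z + t**2 = t**2 + 9*Z)
38*(h(5, 0) + J(3, -7)) = 38*((3 - 1*5) + ((-7)**2 + 9*3)) = 38*((3 - 5) + (49 + 27)) = 38*(-2 + 76) = 38*74 = 2812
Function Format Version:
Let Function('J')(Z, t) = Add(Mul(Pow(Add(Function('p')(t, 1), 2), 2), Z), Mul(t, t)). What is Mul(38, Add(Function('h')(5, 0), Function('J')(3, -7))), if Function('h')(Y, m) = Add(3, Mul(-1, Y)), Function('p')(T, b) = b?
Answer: 2812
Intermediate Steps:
Function('J')(Z, t) = Add(Pow(t, 2), Mul(9, Z)) (Function('J')(Z, t) = Add(Mul(Pow(Add(1, 2), 2), Z), Mul(t, t)) = Add(Mul(Pow(3, 2), Z), Pow(t, 2)) = Add(Mul(9, Z), Pow(t, 2)) = Add(Pow(t, 2), Mul(9, Z)))
Mul(38, Add(Function('h')(5, 0), Function('J')(3, -7))) = Mul(38, Add(Add(3, Mul(-1, 5)), Add(Pow(-7, 2), Mul(9, 3)))) = Mul(38, Add(Add(3, -5), Add(49, 27))) = Mul(38, Add(-2, 76)) = Mul(38, 74) = 2812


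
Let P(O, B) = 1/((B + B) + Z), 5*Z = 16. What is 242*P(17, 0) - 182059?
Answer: -1455867/8 ≈ -1.8198e+5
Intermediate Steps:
Z = 16/5 (Z = (⅕)*16 = 16/5 ≈ 3.2000)
P(O, B) = 1/(16/5 + 2*B) (P(O, B) = 1/((B + B) + 16/5) = 1/(2*B + 16/5) = 1/(16/5 + 2*B))
242*P(17, 0) - 182059 = 242*(5/(2*(8 + 5*0))) - 182059 = 242*(5/(2*(8 + 0))) - 182059 = 242*((5/2)/8) - 182059 = 242*((5/2)*(⅛)) - 182059 = 242*(5/16) - 182059 = 605/8 - 182059 = -1455867/8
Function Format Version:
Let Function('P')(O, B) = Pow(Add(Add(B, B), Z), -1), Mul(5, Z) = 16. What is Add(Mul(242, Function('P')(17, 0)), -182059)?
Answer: Rational(-1455867, 8) ≈ -1.8198e+5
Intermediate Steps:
Z = Rational(16, 5) (Z = Mul(Rational(1, 5), 16) = Rational(16, 5) ≈ 3.2000)
Function('P')(O, B) = Pow(Add(Rational(16, 5), Mul(2, B)), -1) (Function('P')(O, B) = Pow(Add(Add(B, B), Rational(16, 5)), -1) = Pow(Add(Mul(2, B), Rational(16, 5)), -1) = Pow(Add(Rational(16, 5), Mul(2, B)), -1))
Add(Mul(242, Function('P')(17, 0)), -182059) = Add(Mul(242, Mul(Rational(5, 2), Pow(Add(8, Mul(5, 0)), -1))), -182059) = Add(Mul(242, Mul(Rational(5, 2), Pow(Add(8, 0), -1))), -182059) = Add(Mul(242, Mul(Rational(5, 2), Pow(8, -1))), -182059) = Add(Mul(242, Mul(Rational(5, 2), Rational(1, 8))), -182059) = Add(Mul(242, Rational(5, 16)), -182059) = Add(Rational(605, 8), -182059) = Rational(-1455867, 8)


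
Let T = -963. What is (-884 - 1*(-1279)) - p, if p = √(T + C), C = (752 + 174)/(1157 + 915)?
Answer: 395 - I*√258276095/518 ≈ 395.0 - 31.025*I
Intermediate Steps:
C = 463/1036 (C = 926/2072 = 926*(1/2072) = 463/1036 ≈ 0.44691)
p = I*√258276095/518 (p = √(-963 + 463/1036) = √(-997205/1036) = I*√258276095/518 ≈ 31.025*I)
(-884 - 1*(-1279)) - p = (-884 - 1*(-1279)) - I*√258276095/518 = (-884 + 1279) - I*√258276095/518 = 395 - I*√258276095/518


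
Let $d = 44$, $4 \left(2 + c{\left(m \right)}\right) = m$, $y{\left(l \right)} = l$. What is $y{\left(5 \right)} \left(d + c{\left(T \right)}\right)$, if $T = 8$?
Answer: $220$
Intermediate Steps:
$c{\left(m \right)} = -2 + \frac{m}{4}$
$y{\left(5 \right)} \left(d + c{\left(T \right)}\right) = 5 \left(44 + \left(-2 + \frac{1}{4} \cdot 8\right)\right) = 5 \left(44 + \left(-2 + 2\right)\right) = 5 \left(44 + 0\right) = 5 \cdot 44 = 220$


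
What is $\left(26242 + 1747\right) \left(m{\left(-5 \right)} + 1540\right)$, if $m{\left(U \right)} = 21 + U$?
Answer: $43550884$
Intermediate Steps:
$\left(26242 + 1747\right) \left(m{\left(-5 \right)} + 1540\right) = \left(26242 + 1747\right) \left(\left(21 - 5\right) + 1540\right) = 27989 \left(16 + 1540\right) = 27989 \cdot 1556 = 43550884$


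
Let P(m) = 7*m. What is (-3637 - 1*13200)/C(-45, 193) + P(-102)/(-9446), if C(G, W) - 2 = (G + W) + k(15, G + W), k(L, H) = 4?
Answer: -79466173/727342 ≈ -109.26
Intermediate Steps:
C(G, W) = 6 + G + W (C(G, W) = 2 + ((G + W) + 4) = 2 + (4 + G + W) = 6 + G + W)
(-3637 - 1*13200)/C(-45, 193) + P(-102)/(-9446) = (-3637 - 1*13200)/(6 - 45 + 193) + (7*(-102))/(-9446) = (-3637 - 13200)/154 - 714*(-1/9446) = -16837*1/154 + 357/4723 = -16837/154 + 357/4723 = -79466173/727342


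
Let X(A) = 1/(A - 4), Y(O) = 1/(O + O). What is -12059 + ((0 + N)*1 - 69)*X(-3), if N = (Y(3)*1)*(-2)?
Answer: -253031/21 ≈ -12049.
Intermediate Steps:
Y(O) = 1/(2*O)
N = -⅓ (N = (((½)/3)*1)*(-2) = (((½)*(⅓))*1)*(-2) = ((⅙)*1)*(-2) = (⅙)*(-2) = -⅓ ≈ -0.33333)
X(A) = 1/(-4 + A)
-12059 + ((0 + N)*1 - 69)*X(-3) = -12059 + ((0 - ⅓)*1 - 69)/(-4 - 3) = -12059 + (-⅓*1 - 69)/(-7) = -12059 + (-⅓ - 69)*(-⅐) = -12059 - 208/3*(-⅐) = -12059 + 208/21 = -253031/21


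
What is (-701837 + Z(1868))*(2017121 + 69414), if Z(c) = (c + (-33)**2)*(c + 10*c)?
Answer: 125314368864465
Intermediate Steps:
Z(c) = 11*c*(1089 + c) (Z(c) = (c + 1089)*(11*c) = (1089 + c)*(11*c) = 11*c*(1089 + c))
(-701837 + Z(1868))*(2017121 + 69414) = (-701837 + 11*1868*(1089 + 1868))*(2017121 + 69414) = (-701837 + 11*1868*2957)*2086535 = (-701837 + 60760436)*2086535 = 60058599*2086535 = 125314368864465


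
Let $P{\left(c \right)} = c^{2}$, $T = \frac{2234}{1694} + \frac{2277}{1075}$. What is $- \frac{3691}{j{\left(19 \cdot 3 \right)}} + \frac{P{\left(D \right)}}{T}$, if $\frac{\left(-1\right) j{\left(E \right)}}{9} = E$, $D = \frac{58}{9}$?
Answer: $\frac{46424447831}{2408068683} \approx 19.279$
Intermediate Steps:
$T = \frac{3129394}{910525}$ ($T = 2234 \cdot \frac{1}{1694} + 2277 \cdot \frac{1}{1075} = \frac{1117}{847} + \frac{2277}{1075} = \frac{3129394}{910525} \approx 3.4369$)
$D = \frac{58}{9}$ ($D = 58 \cdot \frac{1}{9} = \frac{58}{9} \approx 6.4444$)
$j{\left(E \right)} = - 9 E$
$- \frac{3691}{j{\left(19 \cdot 3 \right)}} + \frac{P{\left(D \right)}}{T} = - \frac{3691}{\left(-9\right) 19 \cdot 3} + \frac{\left(\frac{58}{9}\right)^{2}}{\frac{3129394}{910525}} = - \frac{3691}{\left(-9\right) 57} + \frac{3364}{81} \cdot \frac{910525}{3129394} = - \frac{3691}{-513} + \frac{1531503050}{126740457} = \left(-3691\right) \left(- \frac{1}{513}\right) + \frac{1531503050}{126740457} = \frac{3691}{513} + \frac{1531503050}{126740457} = \frac{46424447831}{2408068683}$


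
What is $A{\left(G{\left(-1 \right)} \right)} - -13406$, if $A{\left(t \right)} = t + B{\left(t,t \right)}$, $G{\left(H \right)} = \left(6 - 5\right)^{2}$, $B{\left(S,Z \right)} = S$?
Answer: $13408$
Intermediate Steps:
$G{\left(H \right)} = 1$ ($G{\left(H \right)} = 1^{2} = 1$)
$A{\left(t \right)} = 2 t$ ($A{\left(t \right)} = t + t = 2 t$)
$A{\left(G{\left(-1 \right)} \right)} - -13406 = 2 \cdot 1 - -13406 = 2 + 13406 = 13408$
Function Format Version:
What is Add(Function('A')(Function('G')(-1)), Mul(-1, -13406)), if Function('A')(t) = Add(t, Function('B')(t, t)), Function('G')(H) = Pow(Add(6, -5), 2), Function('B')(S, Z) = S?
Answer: 13408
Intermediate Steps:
Function('G')(H) = 1 (Function('G')(H) = Pow(1, 2) = 1)
Function('A')(t) = Mul(2, t) (Function('A')(t) = Add(t, t) = Mul(2, t))
Add(Function('A')(Function('G')(-1)), Mul(-1, -13406)) = Add(Mul(2, 1), Mul(-1, -13406)) = Add(2, 13406) = 13408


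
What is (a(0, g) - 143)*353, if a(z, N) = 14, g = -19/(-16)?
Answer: -45537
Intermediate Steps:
g = 19/16 (g = -19*(-1/16) = 19/16 ≈ 1.1875)
(a(0, g) - 143)*353 = (14 - 143)*353 = -129*353 = -45537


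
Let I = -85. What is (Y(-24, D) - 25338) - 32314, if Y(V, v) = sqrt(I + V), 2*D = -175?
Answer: -57652 + I*sqrt(109) ≈ -57652.0 + 10.44*I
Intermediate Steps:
D = -175/2 (D = (1/2)*(-175) = -175/2 ≈ -87.500)
Y(V, v) = sqrt(-85 + V)
(Y(-24, D) - 25338) - 32314 = (sqrt(-85 - 24) - 25338) - 32314 = (sqrt(-109) - 25338) - 32314 = (I*sqrt(109) - 25338) - 32314 = (-25338 + I*sqrt(109)) - 32314 = -57652 + I*sqrt(109)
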